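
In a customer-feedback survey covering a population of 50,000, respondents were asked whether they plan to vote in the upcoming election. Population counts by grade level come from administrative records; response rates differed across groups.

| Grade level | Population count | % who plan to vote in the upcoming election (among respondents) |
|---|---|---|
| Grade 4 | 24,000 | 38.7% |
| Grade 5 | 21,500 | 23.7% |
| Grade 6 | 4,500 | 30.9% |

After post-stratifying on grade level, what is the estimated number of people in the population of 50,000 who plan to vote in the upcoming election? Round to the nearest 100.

15,800

Apply each group's respondent rate to its population count:
  Grade 4: 24,000 × 38.7% = 9288
  Grade 5: 21,500 × 23.7% = 5095.5
  Grade 6: 4,500 × 30.9% = 1390.5
Estimated total = 15,774 → 15,800.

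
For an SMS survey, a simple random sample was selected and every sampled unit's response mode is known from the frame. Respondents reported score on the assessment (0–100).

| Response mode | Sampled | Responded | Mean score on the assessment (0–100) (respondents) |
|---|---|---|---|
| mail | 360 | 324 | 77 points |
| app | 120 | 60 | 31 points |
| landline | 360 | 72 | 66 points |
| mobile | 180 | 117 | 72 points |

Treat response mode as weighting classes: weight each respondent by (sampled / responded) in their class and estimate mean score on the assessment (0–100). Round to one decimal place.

66.8

Class response rates: mail 324/360 = 90%, app 60/120 = 50%, landline 72/360 = 20%, mobile 117/180 = 65%.
Each respondent's weight = sampled/responded in their class; summing within a class gives n_sampled, so:
  mail: 360 × 77 = 27,720
  app: 120 × 31 = 3720
  landline: 360 × 66 = 23,760
  mobile: 180 × 72 = 12,960
Adjusted estimate = 68,160 / 1,020 = 66.8235 → 66.8.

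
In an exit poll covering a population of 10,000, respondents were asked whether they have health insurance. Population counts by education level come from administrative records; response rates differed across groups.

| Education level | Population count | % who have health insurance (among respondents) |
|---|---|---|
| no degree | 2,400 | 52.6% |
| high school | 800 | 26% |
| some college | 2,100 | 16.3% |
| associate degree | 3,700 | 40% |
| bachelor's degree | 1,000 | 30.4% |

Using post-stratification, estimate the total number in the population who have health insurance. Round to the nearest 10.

3,600

Estimated count per cell = population count × respondent percentage:
  no degree: 2,400 × 52.6% = 1262.4
  high school: 800 × 26% = 208
  some college: 2,100 × 16.3% = 342.3
  associate degree: 3,700 × 40% = 1480
  bachelor's degree: 1,000 × 30.4% = 304
Estimated total = 3596.7 → 3,600.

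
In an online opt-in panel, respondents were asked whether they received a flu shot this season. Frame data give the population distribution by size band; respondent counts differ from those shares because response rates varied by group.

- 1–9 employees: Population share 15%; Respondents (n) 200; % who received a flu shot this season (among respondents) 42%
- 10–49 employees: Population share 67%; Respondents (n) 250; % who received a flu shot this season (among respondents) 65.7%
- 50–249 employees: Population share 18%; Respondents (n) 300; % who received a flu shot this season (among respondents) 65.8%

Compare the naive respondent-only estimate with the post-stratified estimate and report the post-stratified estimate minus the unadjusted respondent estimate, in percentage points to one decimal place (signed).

+2.7 percentage points

Without adjustment, the pooled respondent share is:
  (200/750)×42 + (250/750)×65.7 + (300/750)×65.8 = 59.42%
Post-stratifying to population shares instead:
  0.15×42 + 0.67×65.7 + 0.18×65.8 = 62.163%
Difference = 62.163 − 59.42 = 2.743 pp.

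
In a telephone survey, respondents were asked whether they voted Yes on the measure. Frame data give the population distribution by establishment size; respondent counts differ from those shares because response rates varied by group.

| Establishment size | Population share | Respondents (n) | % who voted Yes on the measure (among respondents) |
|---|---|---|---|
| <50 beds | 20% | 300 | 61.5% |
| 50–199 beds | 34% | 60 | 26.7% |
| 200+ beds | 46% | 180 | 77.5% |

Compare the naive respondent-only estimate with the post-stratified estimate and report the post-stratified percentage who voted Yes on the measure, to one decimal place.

57.0%

Without adjustment, the pooled respondent share is:
  (300/540)×61.5 + (60/540)×26.7 + (180/540)×77.5 = 62.9667%
Reweighting by population establishment size shares:
  0.2×61.5 + 0.34×26.7 + 0.46×77.5 = 57.028%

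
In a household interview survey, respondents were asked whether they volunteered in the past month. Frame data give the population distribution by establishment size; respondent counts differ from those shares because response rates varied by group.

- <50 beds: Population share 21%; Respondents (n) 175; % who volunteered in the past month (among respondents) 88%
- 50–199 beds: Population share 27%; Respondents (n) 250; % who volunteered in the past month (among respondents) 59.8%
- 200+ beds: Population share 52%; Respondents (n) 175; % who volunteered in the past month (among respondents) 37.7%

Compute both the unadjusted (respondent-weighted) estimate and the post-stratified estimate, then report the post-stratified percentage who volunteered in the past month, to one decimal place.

54.2%

Naive respondent-only estimate (weights = respondent counts):
  (175/600)×88 + (250/600)×59.8 + (175/600)×37.7 = 61.5792%
Post-stratified estimate weights by population shares:
  0.21×88 + 0.27×59.8 + 0.52×37.7 = 54.23%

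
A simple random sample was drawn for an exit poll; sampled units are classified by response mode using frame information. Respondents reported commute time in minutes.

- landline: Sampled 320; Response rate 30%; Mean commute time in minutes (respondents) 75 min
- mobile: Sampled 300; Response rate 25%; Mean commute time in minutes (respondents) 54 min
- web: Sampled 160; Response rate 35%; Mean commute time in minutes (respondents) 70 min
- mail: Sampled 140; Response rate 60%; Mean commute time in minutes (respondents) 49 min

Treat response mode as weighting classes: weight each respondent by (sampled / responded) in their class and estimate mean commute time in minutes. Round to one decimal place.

Inverse-response-rate weighting restores each class to its sampled count, so class totals weight by n_sampled:
  landline: 320 × 75 = 24,000
  mobile: 300 × 54 = 16,200
  web: 160 × 70 = 11,200
  mail: 140 × 49 = 6860
Adjusted estimate = 58,260 / 920 = 63.3261 → 63.3.

63.3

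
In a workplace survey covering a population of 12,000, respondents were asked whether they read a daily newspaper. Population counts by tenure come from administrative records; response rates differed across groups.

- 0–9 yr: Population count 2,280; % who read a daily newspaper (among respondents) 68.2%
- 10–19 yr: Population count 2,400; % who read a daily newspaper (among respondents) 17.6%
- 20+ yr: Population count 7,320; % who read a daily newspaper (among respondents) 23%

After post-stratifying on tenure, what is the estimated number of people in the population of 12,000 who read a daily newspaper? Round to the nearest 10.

3,660

Apply each group's respondent rate to its population count:
  0–9 yr: 2,280 × 68.2% = 1554.96
  10–19 yr: 2,400 × 17.6% = 422.4
  20+ yr: 7,320 × 23% = 1683.6
Estimated total = 3660.96 → 3,660.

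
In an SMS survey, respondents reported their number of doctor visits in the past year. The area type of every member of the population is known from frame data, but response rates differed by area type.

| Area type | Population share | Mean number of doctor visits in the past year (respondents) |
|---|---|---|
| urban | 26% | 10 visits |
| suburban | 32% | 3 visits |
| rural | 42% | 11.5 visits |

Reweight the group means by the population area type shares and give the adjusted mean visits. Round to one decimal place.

8.4

Weight each group's respondent value by its population share:
  urban: 0.26 × 10 = 2.6
  suburban: 0.32 × 3 = 0.96
  rural: 0.42 × 11.5 = 4.83
Post-stratified estimate = 8.39 → 8.4.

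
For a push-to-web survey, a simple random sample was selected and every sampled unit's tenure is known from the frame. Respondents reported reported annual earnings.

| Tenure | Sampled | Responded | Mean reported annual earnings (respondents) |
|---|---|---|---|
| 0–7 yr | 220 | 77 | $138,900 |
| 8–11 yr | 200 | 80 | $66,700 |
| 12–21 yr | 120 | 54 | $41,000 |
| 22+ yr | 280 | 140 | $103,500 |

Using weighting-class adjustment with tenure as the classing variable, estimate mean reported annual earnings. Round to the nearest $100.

$94,900

Response rates by class: 0–7 yr 77/220 = 35%, 8–11 yr 80/200 = 40%, 12–21 yr 54/120 = 45%, 22+ yr 140/280 = 50%.
With weight = n_sampled/n_responded per class, the weighted class total is n_sampled:
  0–7 yr: 220 × 138,900 = 30,558,000
  8–11 yr: 200 × 66,700 = 13,340,000
  12–21 yr: 120 × 41,000 = 4,920,000
  22+ yr: 280 × 103,500 = 28,980,000
Adjusted estimate = 77,798,000 / 820 = 94875.6 → $94,900.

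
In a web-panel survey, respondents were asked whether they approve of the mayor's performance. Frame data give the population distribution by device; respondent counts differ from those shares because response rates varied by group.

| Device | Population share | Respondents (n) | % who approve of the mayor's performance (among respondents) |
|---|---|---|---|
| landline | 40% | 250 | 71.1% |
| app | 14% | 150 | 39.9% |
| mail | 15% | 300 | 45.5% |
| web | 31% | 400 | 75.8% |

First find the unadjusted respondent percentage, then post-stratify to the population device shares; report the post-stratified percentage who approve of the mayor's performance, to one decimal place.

Without adjustment, the pooled respondent share is:
  (250/1100)×71.1 + (150/1100)×39.9 + (300/1100)×45.5 + (400/1100)×75.8 = 61.5727%
Post-stratified estimate weights by population shares:
  0.4×71.1 + 0.14×39.9 + 0.15×45.5 + 0.31×75.8 = 64.349%

64.3%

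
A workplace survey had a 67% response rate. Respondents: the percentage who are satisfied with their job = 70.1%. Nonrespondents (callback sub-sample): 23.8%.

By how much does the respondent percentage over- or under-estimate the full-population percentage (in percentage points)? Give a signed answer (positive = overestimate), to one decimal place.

Nonresponse fraction = 1 − 0.67 = 0.33.
Bias = (nonresponse fraction) × (respondent percentage − nonrespondent percentage)
     = 0.33 × (70.1 − 23.8) = 0.33 × 46.3 = 15.279.

+15.3 percentage points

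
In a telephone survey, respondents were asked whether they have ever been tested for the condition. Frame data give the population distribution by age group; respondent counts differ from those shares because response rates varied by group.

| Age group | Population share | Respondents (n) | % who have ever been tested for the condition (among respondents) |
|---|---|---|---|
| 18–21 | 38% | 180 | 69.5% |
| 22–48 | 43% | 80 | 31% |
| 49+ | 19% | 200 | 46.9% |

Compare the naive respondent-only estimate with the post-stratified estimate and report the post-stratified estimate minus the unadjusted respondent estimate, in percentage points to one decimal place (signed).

Unadjusted (pooled respondent) estimate weights by respondent counts:
  (180/460)×69.5 + (80/460)×31 + (200/460)×46.9 = 52.9783%
Post-stratified estimate weights by population shares:
  0.38×69.5 + 0.43×31 + 0.19×46.9 = 48.651%
Difference = 48.651 − 52.9783 = -4.3273 pp.

-4.3 percentage points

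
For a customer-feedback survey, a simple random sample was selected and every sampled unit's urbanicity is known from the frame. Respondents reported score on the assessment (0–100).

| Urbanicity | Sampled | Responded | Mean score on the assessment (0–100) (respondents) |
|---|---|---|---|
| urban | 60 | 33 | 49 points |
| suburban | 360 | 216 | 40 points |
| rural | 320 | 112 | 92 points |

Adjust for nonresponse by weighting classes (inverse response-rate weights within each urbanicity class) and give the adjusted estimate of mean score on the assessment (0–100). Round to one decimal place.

Response rates by class: urban 33/60 = 55%, suburban 216/360 = 60%, rural 112/320 = 35%.
With weight = n_sampled/n_responded per class, the weighted class total is n_sampled:
  urban: 60 × 49 = 2940
  suburban: 360 × 40 = 14,400
  rural: 320 × 92 = 29,440
Adjusted estimate = 46,780 / 740 = 63.2162 → 63.2.

63.2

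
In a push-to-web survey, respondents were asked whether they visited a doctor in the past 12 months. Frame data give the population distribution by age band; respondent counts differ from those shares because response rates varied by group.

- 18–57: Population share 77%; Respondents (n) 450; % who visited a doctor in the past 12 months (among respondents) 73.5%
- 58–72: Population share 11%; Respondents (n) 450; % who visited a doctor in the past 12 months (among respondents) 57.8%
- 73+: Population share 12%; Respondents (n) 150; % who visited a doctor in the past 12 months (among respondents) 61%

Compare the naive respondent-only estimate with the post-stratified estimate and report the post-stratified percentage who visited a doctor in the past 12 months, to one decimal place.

Unadjusted (pooled respondent) estimate weights by respondent counts:
  (450/1050)×73.5 + (450/1050)×57.8 + (150/1050)×61 = 64.9857%
Post-stratified estimate weights by population shares:
  0.77×73.5 + 0.11×57.8 + 0.12×61 = 70.273%

70.3%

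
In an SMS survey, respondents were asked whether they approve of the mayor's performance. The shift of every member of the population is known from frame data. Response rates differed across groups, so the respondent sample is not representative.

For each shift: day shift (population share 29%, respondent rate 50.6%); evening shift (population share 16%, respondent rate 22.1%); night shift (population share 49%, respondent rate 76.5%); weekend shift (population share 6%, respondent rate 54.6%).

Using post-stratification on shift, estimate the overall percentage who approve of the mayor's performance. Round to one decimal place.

Post-stratification weights by population share, not respondent share:
  day shift: 0.29 × 50.6 = 14.674
  evening shift: 0.16 × 22.1 = 3.536
  night shift: 0.49 × 76.5 = 37.485
  weekend shift: 0.06 × 54.6 = 3.276
Post-stratified estimate = 58.971 → 59.0%.

59.0%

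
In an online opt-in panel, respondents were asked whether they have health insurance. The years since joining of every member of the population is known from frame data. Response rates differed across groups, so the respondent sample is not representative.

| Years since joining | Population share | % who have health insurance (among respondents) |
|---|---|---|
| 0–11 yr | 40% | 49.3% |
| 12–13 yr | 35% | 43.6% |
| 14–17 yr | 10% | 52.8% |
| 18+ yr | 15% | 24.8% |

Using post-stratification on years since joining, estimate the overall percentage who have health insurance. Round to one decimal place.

Post-stratification weights by population share, not respondent share:
  0–11 yr: 0.4 × 49.3 = 19.72
  12–13 yr: 0.35 × 43.6 = 15.26
  14–17 yr: 0.1 × 52.8 = 5.28
  18+ yr: 0.15 × 24.8 = 3.72
Post-stratified estimate = 43.98 → 44.0%.

44.0%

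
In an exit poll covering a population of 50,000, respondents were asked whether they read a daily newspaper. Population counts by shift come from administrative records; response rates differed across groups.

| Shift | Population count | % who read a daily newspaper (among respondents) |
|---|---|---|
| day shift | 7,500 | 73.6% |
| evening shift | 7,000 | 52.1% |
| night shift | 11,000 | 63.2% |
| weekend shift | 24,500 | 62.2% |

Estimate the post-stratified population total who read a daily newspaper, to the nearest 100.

Apply each group's respondent rate to its population count:
  day shift: 7,500 × 73.6% = 5520
  evening shift: 7,000 × 52.1% = 3647
  night shift: 11,000 × 63.2% = 6952
  weekend shift: 24,500 × 62.2% = 15,239
Estimated total = 31,358 → 31,400.

31,400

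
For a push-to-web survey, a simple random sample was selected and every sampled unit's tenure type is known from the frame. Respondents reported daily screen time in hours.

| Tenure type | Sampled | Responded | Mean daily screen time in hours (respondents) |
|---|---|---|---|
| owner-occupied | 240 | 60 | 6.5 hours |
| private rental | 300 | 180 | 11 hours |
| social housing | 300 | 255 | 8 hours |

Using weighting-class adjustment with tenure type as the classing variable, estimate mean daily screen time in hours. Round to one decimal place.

8.6

Class response rates: owner-occupied 60/240 = 25%, private rental 180/300 = 60%, social housing 255/300 = 85%.
Weighting each respondent by the inverse class response rate inflates each class back to its sampled size, so the class weight is n_sampled:
  owner-occupied: 240 × 6.5 = 1560
  private rental: 300 × 11 = 3300
  social housing: 300 × 8 = 2400
Adjusted estimate = 7260 / 840 = 8.64286 → 8.6.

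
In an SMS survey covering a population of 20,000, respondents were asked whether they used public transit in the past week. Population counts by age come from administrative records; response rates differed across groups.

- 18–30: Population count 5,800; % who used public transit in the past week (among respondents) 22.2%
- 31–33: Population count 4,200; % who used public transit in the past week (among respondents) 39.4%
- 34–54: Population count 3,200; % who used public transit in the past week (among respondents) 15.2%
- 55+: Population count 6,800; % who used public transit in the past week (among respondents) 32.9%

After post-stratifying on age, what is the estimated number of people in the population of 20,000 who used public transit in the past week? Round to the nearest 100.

Each cell contributes its population count × the respondent rate:
  18–30: 5,800 × 22.2% = 1287.6
  31–33: 4,200 × 39.4% = 1654.8
  34–54: 3,200 × 15.2% = 486.4
  55+: 6,800 × 32.9% = 2237.2
Estimated total = 5666 → 5,700.

5,700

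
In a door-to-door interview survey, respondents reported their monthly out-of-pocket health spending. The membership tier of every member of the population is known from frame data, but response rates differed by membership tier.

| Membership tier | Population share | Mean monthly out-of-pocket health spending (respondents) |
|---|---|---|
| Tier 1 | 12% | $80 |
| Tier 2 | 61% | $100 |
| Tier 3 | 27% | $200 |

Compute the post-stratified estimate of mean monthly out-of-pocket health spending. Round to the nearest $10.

Each cell contributes population-share × respondent value:
  Tier 1: 0.12 × 80 = 9.6
  Tier 2: 0.61 × 100 = 61
  Tier 3: 0.27 × 200 = 54
Post-stratified estimate = 124.6 → $120.

$120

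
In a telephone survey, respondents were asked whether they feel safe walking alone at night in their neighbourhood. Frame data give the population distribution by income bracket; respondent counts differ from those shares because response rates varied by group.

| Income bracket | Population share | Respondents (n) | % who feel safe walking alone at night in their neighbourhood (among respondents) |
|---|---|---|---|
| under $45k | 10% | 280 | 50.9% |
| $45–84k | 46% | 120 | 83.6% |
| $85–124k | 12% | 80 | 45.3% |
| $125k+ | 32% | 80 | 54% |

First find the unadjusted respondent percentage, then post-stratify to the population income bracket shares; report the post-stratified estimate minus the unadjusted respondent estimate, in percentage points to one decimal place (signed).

+8.7 percentage points

Without adjustment, the pooled respondent share is:
  (280/560)×50.9 + (120/560)×83.6 + (80/560)×45.3 + (80/560)×54 = 57.55%
Post-stratifying to population shares instead:
  0.1×50.9 + 0.46×83.6 + 0.12×45.3 + 0.32×54 = 66.262%
Difference = 66.262 − 57.55 = 8.712 pp.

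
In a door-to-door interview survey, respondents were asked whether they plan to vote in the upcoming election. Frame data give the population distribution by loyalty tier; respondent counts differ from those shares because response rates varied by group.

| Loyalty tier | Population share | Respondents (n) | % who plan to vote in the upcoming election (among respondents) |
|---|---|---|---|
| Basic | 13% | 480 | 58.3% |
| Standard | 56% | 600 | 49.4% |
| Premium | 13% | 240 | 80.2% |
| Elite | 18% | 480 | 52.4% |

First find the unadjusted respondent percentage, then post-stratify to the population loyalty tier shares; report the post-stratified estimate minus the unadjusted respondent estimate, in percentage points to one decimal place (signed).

Unadjusted (pooled respondent) estimate weights by respondent counts:
  (480/1800)×58.3 + (600/1800)×49.4 + (240/1800)×80.2 + (480/1800)×52.4 = 56.68%
Post-stratified estimate weights by population shares:
  0.13×58.3 + 0.56×49.4 + 0.13×80.2 + 0.18×52.4 = 55.101%
Difference = 55.101 − 56.68 = -1.579 pp.

-1.6 percentage points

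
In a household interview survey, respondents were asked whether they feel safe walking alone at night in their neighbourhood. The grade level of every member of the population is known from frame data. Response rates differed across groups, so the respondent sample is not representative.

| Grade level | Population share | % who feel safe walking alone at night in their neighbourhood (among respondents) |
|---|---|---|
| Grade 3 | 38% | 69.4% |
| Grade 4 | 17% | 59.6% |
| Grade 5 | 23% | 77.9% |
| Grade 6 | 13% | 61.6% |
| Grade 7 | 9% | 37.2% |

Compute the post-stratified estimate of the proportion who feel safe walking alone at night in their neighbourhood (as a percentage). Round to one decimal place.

Each cell contributes population-share × respondent value:
  Grade 3: 0.38 × 69.4 = 26.372
  Grade 4: 0.17 × 59.6 = 10.132
  Grade 5: 0.23 × 77.9 = 17.917
  Grade 6: 0.13 × 61.6 = 8.008
  Grade 7: 0.09 × 37.2 = 3.348
Post-stratified estimate = 65.777 → 65.8%.

65.8%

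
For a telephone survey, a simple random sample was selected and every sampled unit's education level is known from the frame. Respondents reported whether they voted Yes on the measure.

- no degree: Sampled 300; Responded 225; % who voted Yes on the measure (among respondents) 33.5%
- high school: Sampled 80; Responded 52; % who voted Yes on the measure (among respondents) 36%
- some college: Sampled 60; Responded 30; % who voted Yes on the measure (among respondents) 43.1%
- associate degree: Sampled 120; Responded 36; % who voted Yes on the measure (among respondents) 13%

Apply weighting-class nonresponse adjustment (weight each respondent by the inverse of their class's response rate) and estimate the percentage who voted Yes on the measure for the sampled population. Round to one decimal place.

30.5%

Response rates by class: no degree 225/300 = 75%, high school 52/80 = 65%, some college 30/60 = 50%, associate degree 36/120 = 30%.
Weighting each respondent by the inverse class response rate inflates each class back to its sampled size, so the class weight is n_sampled:
  no degree: 300 × 33.5 = 10,050
  high school: 80 × 36 = 2880
  some college: 60 × 43.1 = 2586
  associate degree: 120 × 13 = 1560
Adjusted estimate = 17,076 / 560 = 30.4929 → 30.5%.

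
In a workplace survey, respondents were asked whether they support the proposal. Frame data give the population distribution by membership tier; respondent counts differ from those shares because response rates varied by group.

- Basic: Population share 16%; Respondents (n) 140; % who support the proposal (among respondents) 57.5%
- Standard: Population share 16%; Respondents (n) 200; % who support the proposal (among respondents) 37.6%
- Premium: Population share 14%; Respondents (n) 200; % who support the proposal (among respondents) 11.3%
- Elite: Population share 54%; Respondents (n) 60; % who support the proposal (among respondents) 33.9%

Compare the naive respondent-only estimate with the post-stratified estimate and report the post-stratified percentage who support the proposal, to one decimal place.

35.1%

Naive respondent-only estimate (weights = respondent counts):
  (140/600)×57.5 + (200/600)×37.6 + (200/600)×11.3 + (60/600)×33.9 = 33.1067%
Post-stratifying to population shares instead:
  0.16×57.5 + 0.16×37.6 + 0.14×11.3 + 0.54×33.9 = 35.104%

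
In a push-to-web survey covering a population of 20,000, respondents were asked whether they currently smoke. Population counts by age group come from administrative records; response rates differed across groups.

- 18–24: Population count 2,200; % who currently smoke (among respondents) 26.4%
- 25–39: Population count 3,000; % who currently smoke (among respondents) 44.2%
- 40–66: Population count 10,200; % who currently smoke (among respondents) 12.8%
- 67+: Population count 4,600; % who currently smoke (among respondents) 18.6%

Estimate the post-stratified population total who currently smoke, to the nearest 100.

4,100

Apply each group's respondent rate to its population count:
  18–24: 2,200 × 26.4% = 580.8
  25–39: 3,000 × 44.2% = 1326
  40–66: 10,200 × 12.8% = 1305.6
  67+: 4,600 × 18.6% = 855.6
Estimated total = 4068 → 4,100.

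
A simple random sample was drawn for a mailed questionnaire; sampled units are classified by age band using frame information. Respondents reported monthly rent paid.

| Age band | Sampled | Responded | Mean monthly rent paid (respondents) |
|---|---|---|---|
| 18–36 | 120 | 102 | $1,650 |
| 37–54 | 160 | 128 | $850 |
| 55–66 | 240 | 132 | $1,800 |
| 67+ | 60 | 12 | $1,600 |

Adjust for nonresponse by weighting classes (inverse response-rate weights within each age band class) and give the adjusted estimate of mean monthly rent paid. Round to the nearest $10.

$1,490

Response rates by class: 18–36 102/120 = 85%, 37–54 128/160 = 80%, 55–66 132/240 = 55%, 67+ 12/60 = 20%.
Inverse-response-rate weighting restores each class to its sampled count, so class totals weight by n_sampled:
  18–36: 120 × 1650 = 198,000
  37–54: 160 × 850 = 136,000
  55–66: 240 × 1800 = 432,000
  67+: 60 × 1600 = 96,000
Adjusted estimate = 862,000 / 580 = 1486.21 → $1,490.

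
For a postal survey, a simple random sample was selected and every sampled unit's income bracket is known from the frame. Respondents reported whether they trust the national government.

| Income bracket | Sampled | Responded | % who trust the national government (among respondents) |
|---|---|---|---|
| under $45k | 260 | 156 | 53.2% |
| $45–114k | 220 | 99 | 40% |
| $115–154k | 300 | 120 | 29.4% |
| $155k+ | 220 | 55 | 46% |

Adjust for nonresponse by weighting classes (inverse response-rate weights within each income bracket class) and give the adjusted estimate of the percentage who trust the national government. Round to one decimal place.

41.6%

Response rates by class: under $45k 156/260 = 60%, $45–114k 99/220 = 45%, $115–154k 120/300 = 40%, $155k+ 55/220 = 25%.
Inverse-response-rate weighting restores each class to its sampled count, so class totals weight by n_sampled:
  under $45k: 260 × 53.2 = 13,832
  $45–114k: 220 × 40 = 8800
  $115–154k: 300 × 29.4 = 8820
  $155k+: 220 × 46 = 10,120
Adjusted estimate = 41,572 / 1,000 = 41.572 → 41.6%.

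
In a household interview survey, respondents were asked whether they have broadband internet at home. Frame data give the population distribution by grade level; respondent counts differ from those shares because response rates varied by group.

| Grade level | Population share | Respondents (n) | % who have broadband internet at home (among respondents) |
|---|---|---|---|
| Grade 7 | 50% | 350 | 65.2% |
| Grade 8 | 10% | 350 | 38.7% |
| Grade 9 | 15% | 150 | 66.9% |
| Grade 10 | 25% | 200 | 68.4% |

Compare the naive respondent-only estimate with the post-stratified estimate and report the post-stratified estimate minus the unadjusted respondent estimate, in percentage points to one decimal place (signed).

+6.4 percentage points

Without adjustment, the pooled respondent share is:
  (350/1050)×65.2 + (350/1050)×38.7 + (150/1050)×66.9 + (200/1050)×68.4 = 57.219%
Post-stratified estimate weights by population shares:
  0.5×65.2 + 0.1×38.7 + 0.15×66.9 + 0.25×68.4 = 63.605%
Difference = 63.605 − 57.219 = 6.386 pp.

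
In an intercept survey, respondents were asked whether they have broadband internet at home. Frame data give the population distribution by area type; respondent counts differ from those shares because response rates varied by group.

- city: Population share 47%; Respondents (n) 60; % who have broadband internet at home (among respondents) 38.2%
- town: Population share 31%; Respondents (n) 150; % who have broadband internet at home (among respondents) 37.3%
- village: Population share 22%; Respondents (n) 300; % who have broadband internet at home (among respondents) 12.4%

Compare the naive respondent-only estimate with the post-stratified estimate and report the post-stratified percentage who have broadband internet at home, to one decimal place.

32.2%

Unadjusted (pooled respondent) estimate weights by respondent counts:
  (60/510)×38.2 + (150/510)×37.3 + (300/510)×12.4 = 22.7588%
Reweighting by population area type shares:
  0.47×38.2 + 0.31×37.3 + 0.22×12.4 = 32.245%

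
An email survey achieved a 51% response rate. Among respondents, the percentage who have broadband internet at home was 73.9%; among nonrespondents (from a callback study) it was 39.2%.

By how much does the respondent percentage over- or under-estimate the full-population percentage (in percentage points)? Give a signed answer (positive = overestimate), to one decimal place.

Nonresponse fraction = 1 − 0.51 = 0.49.
Bias = (nonresponse fraction) × (respondent percentage − nonrespondent percentage)
     = 0.49 × (73.9 − 39.2) = 0.49 × 34.7 = 17.003.

+17.0 percentage points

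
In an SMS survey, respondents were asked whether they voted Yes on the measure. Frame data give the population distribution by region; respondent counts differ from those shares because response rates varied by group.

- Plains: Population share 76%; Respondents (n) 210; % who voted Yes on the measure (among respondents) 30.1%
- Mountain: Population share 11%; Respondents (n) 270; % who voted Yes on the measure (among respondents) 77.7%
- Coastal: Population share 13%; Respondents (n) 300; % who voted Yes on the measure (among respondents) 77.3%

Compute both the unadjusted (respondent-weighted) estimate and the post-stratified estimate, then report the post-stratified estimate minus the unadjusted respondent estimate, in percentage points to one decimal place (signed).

-23.3 percentage points

Naive respondent-only estimate (weights = respondent counts):
  (210/780)×30.1 + (270/780)×77.7 + (300/780)×77.3 = 64.7308%
Reweighting by population region shares:
  0.76×30.1 + 0.11×77.7 + 0.13×77.3 = 41.472%
Difference = 41.472 − 64.7308 = -23.2588 pp.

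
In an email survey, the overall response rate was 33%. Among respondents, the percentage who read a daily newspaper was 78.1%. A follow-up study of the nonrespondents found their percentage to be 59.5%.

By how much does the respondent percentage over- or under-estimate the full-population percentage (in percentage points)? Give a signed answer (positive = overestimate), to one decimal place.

Nonresponse fraction = 1 − 0.33 = 0.67.
Bias = (nonresponse fraction) × (respondent percentage − nonrespondent percentage)
     = 0.67 × (78.1 − 59.5) = 0.67 × 18.6 = 12.462.

+12.5 percentage points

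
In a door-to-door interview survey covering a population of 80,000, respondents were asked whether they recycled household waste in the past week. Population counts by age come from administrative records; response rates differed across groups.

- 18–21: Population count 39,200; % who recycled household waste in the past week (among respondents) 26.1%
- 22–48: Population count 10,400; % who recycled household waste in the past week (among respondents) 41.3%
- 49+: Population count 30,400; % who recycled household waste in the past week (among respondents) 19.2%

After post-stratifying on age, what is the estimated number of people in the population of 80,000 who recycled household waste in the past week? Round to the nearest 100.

Each cell contributes its population count × the respondent rate:
  18–21: 39,200 × 26.1% = 10231.2
  22–48: 10,400 × 41.3% = 4295.2
  49+: 30,400 × 19.2% = 5836.8
Estimated total = 20363.2 → 20,400.

20,400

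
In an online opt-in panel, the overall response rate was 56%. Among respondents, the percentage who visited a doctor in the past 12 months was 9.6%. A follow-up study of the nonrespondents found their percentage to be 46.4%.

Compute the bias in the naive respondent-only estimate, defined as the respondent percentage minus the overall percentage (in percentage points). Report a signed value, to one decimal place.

-16.2 percentage points

Nonresponse fraction = 1 − 0.56 = 0.44.
Bias = (nonresponse fraction) × (respondent percentage − nonrespondent percentage)
     = 0.44 × (9.6 − 46.4) = 0.44 × -36.8 = -16.192.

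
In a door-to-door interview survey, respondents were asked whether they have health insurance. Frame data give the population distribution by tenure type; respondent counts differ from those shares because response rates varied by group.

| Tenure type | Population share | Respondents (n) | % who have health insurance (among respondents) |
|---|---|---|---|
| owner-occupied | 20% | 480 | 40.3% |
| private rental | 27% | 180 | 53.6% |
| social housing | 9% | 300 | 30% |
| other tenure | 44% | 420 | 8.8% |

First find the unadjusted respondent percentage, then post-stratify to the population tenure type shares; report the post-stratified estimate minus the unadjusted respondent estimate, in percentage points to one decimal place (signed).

-1.1 percentage points

Without adjustment, the pooled respondent share is:
  (480/1380)×40.3 + (180/1380)×53.6 + (300/1380)×30 + (420/1380)×8.8 = 30.2087%
Post-stratified estimate weights by population shares:
  0.2×40.3 + 0.27×53.6 + 0.09×30 + 0.44×8.8 = 29.104%
Difference = 29.104 − 30.2087 = -1.1047 pp.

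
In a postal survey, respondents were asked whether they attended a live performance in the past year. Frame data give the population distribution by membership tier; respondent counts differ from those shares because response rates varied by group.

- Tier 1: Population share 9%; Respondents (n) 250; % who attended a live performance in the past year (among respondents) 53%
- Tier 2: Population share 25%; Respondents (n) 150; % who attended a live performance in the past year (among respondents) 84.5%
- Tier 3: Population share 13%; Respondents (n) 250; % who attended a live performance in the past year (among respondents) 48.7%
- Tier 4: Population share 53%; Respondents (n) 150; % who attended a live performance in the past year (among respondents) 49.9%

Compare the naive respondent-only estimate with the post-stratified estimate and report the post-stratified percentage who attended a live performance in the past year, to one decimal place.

Unadjusted (pooled respondent) estimate weights by respondent counts:
  (250/800)×53 + (150/800)×84.5 + (250/800)×48.7 + (150/800)×49.9 = 56.9813%
Post-stratifying to population shares instead:
  0.09×53 + 0.25×84.5 + 0.13×48.7 + 0.53×49.9 = 58.673%

58.7%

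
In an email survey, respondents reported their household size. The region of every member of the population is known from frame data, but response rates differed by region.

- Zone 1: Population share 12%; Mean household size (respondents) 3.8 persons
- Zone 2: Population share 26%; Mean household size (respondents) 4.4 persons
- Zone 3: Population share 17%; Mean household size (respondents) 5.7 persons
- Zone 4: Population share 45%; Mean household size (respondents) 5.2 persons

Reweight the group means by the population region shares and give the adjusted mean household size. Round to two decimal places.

4.91

Each cell contributes population-share × respondent value:
  Zone 1: 0.12 × 3.8 = 0.456
  Zone 2: 0.26 × 4.4 = 1.144
  Zone 3: 0.17 × 5.7 = 0.969
  Zone 4: 0.45 × 5.2 = 2.34
Post-stratified estimate = 4.909 → 4.91.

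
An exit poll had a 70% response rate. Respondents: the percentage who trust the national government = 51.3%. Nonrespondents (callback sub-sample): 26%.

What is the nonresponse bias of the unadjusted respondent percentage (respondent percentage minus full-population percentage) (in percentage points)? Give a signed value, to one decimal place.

+7.6 percentage points

Nonresponse fraction = 1 − 0.7 = 0.3.
Bias = (nonresponse fraction) × (respondent percentage − nonrespondent percentage)
     = 0.3 × (51.3 − 26) = 0.3 × 25.3 = 7.59.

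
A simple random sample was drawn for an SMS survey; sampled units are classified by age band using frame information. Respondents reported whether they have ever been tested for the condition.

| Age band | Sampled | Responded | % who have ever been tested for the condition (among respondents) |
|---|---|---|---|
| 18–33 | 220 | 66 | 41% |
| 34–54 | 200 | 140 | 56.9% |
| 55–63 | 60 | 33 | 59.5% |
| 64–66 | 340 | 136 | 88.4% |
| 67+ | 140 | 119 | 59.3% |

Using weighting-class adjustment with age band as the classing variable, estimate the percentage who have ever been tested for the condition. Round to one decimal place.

64.9%

Response rates by class: 18–33 66/220 = 30%, 34–54 140/200 = 70%, 55–63 33/60 = 55%, 64–66 136/340 = 40%, 67+ 119/140 = 85%.
Each respondent's weight = sampled/responded in their class; summing within a class gives n_sampled, so:
  18–33: 220 × 41 = 9020
  34–54: 200 × 56.9 = 11,380
  55–63: 60 × 59.5 = 3570
  64–66: 340 × 88.4 = 30056
  67+: 140 × 59.3 = 8302
Adjusted estimate = 62,328 / 960 = 64.925 → 64.9%.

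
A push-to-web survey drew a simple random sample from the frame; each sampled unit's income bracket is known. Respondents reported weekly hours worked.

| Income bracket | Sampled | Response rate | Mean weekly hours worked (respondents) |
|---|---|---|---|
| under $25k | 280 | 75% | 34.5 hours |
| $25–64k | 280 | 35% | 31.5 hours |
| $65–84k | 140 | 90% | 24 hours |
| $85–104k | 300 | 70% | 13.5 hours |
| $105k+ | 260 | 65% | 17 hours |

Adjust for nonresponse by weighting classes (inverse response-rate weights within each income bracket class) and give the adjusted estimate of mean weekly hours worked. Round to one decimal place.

Each respondent's weight = sampled/responded in their class; summing within a class gives n_sampled, so:
  under $25k: 280 × 34.5 = 9660
  $25–64k: 280 × 31.5 = 8820
  $65–84k: 140 × 24 = 3360
  $85–104k: 300 × 13.5 = 4050
  $105k+: 260 × 17 = 4420
Adjusted estimate = 30,310 / 1,260 = 24.0556 → 24.1.

24.1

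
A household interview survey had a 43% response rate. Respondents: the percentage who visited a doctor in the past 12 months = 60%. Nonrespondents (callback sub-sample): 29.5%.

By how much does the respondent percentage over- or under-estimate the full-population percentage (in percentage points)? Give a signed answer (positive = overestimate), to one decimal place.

+17.4 percentage points

Nonresponse fraction = 1 − 0.43 = 0.57.
Bias = (nonresponse fraction) × (respondent percentage − nonrespondent percentage)
     = 0.57 × (60 − 29.5) = 0.57 × 30.5 = 17.385.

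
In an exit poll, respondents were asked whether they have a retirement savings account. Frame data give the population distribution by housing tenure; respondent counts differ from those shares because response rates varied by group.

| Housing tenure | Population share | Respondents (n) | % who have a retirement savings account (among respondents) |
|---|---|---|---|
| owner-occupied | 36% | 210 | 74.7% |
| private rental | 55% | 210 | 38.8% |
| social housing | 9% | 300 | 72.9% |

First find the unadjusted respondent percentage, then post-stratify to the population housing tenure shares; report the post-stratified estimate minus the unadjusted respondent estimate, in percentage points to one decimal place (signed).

-8.7 percentage points

Naive respondent-only estimate (weights = respondent counts):
  (210/720)×74.7 + (210/720)×38.8 + (300/720)×72.9 = 63.4792%
Reweighting by population housing tenure shares:
  0.36×74.7 + 0.55×38.8 + 0.09×72.9 = 54.793%
Difference = 54.793 − 63.4792 = -8.6862 pp.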